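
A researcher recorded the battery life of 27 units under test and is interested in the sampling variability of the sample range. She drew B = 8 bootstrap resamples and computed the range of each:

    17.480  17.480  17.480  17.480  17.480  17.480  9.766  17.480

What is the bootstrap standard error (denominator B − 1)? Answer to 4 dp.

SE* = 2.7273

Bootstrap SE is the standard deviation of the 8 replicate ranges.
Mean of replicates: (17.480 + 17.480 + 17.480 + 17.480 + 17.480 + 17.480 + 9.766 + 17.480) / 8 = 132.12600 / 8 = 16.51575
Sum of squared deviations: (+0.96425)² + (+0.96425)² + (+0.96425)² + (+0.96425)² + (+0.96425)² + (+0.96425)² + (−6.74975)² + (+0.96425)² = 52.06757
Variance = 52.06757 / 7 = 7.43822
SE* = √7.43822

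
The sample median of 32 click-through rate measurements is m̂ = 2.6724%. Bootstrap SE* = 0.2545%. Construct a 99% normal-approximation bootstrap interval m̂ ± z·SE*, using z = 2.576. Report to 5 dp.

(2.01681, 3.32799)

Margin = 2.576 × 0.2545 = 0.655592
Interval: 2.6724 ± 0.655592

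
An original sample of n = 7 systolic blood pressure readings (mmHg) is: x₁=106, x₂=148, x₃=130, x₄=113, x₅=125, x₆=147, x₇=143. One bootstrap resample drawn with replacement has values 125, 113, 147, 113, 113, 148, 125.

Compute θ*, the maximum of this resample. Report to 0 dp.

θ* = 148

Maximum = 148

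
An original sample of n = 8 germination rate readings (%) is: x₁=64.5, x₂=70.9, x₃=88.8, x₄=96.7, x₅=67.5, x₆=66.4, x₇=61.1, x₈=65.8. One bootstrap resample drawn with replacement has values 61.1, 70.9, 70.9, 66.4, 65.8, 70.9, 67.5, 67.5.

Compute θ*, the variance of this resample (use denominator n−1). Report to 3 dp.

Mean = 67.6250; sum of squared deviations = 79.6150
s² = 79.6150 / 7 = 11.3736

θ* = 11.374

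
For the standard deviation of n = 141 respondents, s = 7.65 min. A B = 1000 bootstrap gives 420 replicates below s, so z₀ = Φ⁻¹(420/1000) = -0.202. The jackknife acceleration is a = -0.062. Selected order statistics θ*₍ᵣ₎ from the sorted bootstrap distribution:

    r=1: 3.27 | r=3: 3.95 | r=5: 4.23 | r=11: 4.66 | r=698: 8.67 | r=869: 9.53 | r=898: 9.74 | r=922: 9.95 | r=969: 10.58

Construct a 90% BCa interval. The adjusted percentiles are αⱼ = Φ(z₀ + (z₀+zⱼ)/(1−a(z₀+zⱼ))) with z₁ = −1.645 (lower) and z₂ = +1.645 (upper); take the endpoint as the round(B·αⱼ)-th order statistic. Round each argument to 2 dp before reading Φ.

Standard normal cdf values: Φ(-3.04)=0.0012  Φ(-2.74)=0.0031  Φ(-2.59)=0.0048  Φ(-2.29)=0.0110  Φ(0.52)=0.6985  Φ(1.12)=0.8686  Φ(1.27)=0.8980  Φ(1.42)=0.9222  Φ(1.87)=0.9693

Lower: z₀ + z₁ = -0.202 + (-1.645) = -1.847; 1 − a(z₀+z₁) = 1 − (-0.062)(-1.847) = 0.8855; argument = -0.202 + (-1.847)/0.8855 = -2.2879 → -2.29.
α₁ = Φ(-2.29) = 0.0110; rank = round(1000 × 0.0110) = 11; θ*₍11₎ = 4.66.
Upper: z₀ + z₂ = 1.443; 1 − a(z₀+z₂) = 1.0895; argument = 1.1225 → 1.12; α₂ = 0.8686; rank = 869; θ*₍869₎ = 9.53.

(4.66, 9.53)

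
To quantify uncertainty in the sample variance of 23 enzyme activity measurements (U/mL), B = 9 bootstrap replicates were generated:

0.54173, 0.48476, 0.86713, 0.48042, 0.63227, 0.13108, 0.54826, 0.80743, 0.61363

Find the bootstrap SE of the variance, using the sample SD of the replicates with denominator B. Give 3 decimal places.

SE* = 0.200

Bootstrap SE is the standard deviation of the 9 replicate variances.
Mean of replicates: (0.54173 + 0.48476 + 0.86713 + 0.48042 + 0.63227 + 0.13108 + 0.54826 + 0.80743 + 0.61363) / 9 = 5.106710 / 9 = 0.567412
Sum of squared deviations: (−0.025682)² + (−0.082652)² + (+0.299718)² + (−0.086992)² + (+0.064858)² + (−0.436332)² + (−0.019152)² + (+0.240018)² + (+0.046218)² = 0.359593
Variance = 0.359593 / 9 = 0.039955
SE* = √0.039955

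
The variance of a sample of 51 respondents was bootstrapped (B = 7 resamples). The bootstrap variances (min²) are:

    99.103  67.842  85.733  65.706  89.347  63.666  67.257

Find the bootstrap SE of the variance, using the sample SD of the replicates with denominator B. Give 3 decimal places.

Bootstrap SE is the standard deviation of the 7 replicate variances.
Mean of replicates: (99.103 + 67.842 + 85.733 + 65.706 + 89.347 + 63.666 + 67.257) / 7 = 538.6540 / 7 = 76.9506
Sum of squared deviations: (+22.1524)² + (−9.1086)² + (+8.7824)² + (−11.2446)² + (+12.3964)² + (−13.2846)² + (−9.6936)² = 1201.3842
Variance = 1201.3842 / 7 = 171.6263
SE* = √171.6263

SE* = 13.101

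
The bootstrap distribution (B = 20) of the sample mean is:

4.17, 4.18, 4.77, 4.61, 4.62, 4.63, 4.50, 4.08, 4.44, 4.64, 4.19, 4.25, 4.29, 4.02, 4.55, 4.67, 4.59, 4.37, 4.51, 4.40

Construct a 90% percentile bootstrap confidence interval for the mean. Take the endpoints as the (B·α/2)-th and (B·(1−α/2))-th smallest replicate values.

(4.02, 4.67)

Sorted replicates: 4.02, 4.08, 4.17, 4.18, 4.19, 4.25, 4.29, 4.37, 4.40, 4.44, 4.50, 4.51, 4.55, 4.59, 4.61, 4.62, 4.63, 4.64, 4.67, 4.77
α = 0.10; lower rank = 20 × 0.050 = 1; upper rank = 20 × 0.950 = 19.
The 1st smallest replicate is 4.02; the 19th is 4.67.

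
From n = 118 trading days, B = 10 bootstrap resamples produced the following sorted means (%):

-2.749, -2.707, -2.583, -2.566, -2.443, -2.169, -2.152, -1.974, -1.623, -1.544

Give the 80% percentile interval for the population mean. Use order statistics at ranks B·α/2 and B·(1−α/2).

α = 0.20; lower rank = 10 × 0.100 = 1; upper rank = 10 × 0.900 = 9.
The 1st smallest replicate is -2.749; the 9th is -1.623.

(-2.749, -1.623)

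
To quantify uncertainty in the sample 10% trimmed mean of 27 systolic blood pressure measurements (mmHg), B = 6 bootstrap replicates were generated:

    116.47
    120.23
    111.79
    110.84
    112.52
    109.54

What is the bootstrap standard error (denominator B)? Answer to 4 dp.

Bootstrap SE is the standard deviation of the 6 replicate 10% trimmed means.
Mean of replicates: (116.47 + 120.23 + 111.79 + 110.84 + 112.52 + 109.54) / 6 = 681.39000 / 6 = 113.56500
Sum of squared deviations: (+2.90500)² + (+6.66500)² + (−1.77500)² + (−2.72500)² + (−1.04500)² + (−4.02500)² = 80.73015
Variance = 80.73015 / 6 = 13.45502
SE* = √13.45502

SE* = 3.6681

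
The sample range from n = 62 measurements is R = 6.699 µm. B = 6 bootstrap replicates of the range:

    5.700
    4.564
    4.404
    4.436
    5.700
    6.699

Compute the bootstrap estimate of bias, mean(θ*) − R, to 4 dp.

mean(θ*) = (5.700 + 4.564 + 4.404 + 4.436 + 5.700 + 6.699) / 6 = 5.25050
bias = 5.25050 − 6.699

bias = −1.4485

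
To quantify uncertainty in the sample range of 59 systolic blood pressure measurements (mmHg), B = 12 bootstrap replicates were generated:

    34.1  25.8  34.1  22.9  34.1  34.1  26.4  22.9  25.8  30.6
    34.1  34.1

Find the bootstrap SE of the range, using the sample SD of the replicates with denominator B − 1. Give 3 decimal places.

SE* = 4.769

Bootstrap SE is the standard deviation of the 12 replicate ranges.
Mean of replicates: (34.1 + 25.8 + 34.1 + 22.9 + 34.1 + 34.1 + 26.4 + 22.9 + 25.8 + 30.6 + 34.1 + 34.1) / 12 = 359.0000 / 12 = 29.9167
Sum of squared deviations: (+4.1833)² + (−4.1167)² + (+4.1833)² + (−7.0167)² + (+4.1833)² + (+4.1833)² + (−3.5167)² + (−7.0167)² + (−4.1167)² + (+0.6833)² + (+4.1833)² + (+4.1833)² = 250.1967
Variance = 250.1967 / 11 = 22.7452
SE* = √22.7452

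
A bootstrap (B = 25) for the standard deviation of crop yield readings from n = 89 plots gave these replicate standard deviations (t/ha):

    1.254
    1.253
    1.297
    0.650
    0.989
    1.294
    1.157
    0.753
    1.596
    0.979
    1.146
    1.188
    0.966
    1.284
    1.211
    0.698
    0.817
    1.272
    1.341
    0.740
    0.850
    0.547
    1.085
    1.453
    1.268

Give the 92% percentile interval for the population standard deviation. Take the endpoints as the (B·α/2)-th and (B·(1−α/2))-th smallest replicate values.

Sorted replicates: 0.547, 0.650, 0.698, 0.740, 0.753, 0.817, 0.850, 0.966, 0.979, 0.989, 1.085, 1.146, 1.157, 1.188, 1.211, 1.253, 1.254, 1.268, 1.272, 1.284, 1.294, 1.297, 1.341, 1.453, 1.596
α = 0.08; lower rank = 25 × 0.040 = 1; upper rank = 25 × 0.960 = 24.
The 1st smallest replicate is 0.547; the 24th is 1.453.

(0.547, 1.453)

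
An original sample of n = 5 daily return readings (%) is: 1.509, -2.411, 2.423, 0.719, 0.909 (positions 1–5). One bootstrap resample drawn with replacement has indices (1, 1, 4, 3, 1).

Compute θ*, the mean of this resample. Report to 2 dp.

Resample values: 1.509, 1.509, 0.719, 2.423, 1.509.
Mean = (1.509 + 1.509 + 0.719 + 2.423 + 1.509) / 5 = 7.6690 / 5 = 1.53

θ* = 1.53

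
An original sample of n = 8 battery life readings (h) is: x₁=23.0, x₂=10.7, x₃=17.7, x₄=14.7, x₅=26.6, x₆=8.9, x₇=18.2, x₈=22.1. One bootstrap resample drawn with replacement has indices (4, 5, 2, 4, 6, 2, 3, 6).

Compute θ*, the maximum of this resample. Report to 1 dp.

θ* = 26.6

Resample values: 14.7, 26.6, 10.7, 14.7, 8.9, 10.7, 17.7, 8.9.
Maximum = 26.6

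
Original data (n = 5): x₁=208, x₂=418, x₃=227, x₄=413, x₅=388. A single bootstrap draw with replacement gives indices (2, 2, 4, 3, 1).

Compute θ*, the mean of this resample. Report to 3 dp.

θ* = 336.800

Resample values: 418, 418, 413, 227, 208.
Mean = (418 + 418 + 413 + 227 + 208) / 5 = 1684.0 / 5 = 336.800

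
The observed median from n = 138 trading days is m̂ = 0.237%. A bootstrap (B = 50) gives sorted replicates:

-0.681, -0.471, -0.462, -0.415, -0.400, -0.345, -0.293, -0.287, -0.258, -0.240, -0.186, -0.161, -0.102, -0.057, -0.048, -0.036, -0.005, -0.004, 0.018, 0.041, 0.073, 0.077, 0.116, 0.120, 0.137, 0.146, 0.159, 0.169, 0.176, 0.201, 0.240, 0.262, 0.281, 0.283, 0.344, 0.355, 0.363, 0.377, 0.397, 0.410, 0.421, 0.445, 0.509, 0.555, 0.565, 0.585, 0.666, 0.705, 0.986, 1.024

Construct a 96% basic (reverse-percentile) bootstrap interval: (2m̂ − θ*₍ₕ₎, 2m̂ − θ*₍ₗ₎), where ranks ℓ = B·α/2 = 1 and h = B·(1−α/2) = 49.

(-0.512, 1.155)

Percentile endpoints at ranks 1 and 49: θ*₍1₎ = -0.681, θ*₍49₎ = 0.986.
Basic interval reflects these around m̂:
  lower = 2 × 0.237 − 0.986 = -0.512
  upper = 2 × 0.237 − -0.681 = 1.155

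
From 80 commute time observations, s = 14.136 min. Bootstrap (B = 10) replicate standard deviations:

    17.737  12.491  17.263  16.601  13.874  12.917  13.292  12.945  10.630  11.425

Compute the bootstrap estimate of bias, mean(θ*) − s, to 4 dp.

bias = −0.2185

mean(θ*) = (17.737 + 12.491 + 17.263 + 16.601 + 13.874 + 12.917 + 13.292 + 12.945 + 10.630 + 11.425) / 10 = 13.91750
bias = 13.91750 − 14.136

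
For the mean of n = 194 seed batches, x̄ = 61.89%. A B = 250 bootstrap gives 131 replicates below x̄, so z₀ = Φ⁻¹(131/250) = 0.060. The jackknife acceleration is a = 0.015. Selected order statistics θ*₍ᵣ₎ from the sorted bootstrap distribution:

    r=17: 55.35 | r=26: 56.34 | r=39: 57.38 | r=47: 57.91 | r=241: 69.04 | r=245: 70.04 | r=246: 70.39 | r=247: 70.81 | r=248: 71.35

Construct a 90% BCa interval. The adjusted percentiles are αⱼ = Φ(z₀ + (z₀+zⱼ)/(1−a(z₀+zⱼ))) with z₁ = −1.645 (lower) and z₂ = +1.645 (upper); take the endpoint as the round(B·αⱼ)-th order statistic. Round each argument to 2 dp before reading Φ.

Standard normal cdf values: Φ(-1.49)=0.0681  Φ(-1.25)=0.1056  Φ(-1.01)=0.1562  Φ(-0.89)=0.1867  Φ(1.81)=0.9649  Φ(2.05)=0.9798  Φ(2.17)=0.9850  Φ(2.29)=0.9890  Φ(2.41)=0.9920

Lower: z₀ + z₁ = 0.060 + (-1.645) = -1.585; 1 − a(z₀+z₁) = 1 − (0.015)(-1.585) = 1.0238; argument = 0.060 + (-1.585)/1.0238 = -1.4882 → -1.49.
α₁ = Φ(-1.49) = 0.0681; rank = round(250 × 0.0681) = 17; θ*₍17₎ = 55.35.
Upper: z₀ + z₂ = 1.705; 1 − a(z₀+z₂) = 0.9744; argument = 1.8097 → 1.81; α₂ = 0.9649; rank = 241; θ*₍241₎ = 69.04.

(55.35, 69.04)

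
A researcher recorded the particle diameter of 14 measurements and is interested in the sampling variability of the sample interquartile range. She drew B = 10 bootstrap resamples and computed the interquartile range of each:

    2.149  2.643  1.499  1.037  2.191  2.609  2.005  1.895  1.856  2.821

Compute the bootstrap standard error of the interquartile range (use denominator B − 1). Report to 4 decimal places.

Bootstrap SE is the standard deviation of the 10 replicate interquartile ranges.
Mean of replicates: (2.149 + 2.643 + 1.499 + 1.037 + 2.191 + 2.609 + 2.005 + 1.895 + 1.856 + 2.821) / 10 = 20.70500 / 10 = 2.07050
Sum of squared deviations: (+0.07850)² + (+0.57250)² + (−0.57150)² + (−1.03350)² + (+0.12050)² + (+0.53850)² + (−0.06550)² + (−0.17550)² + (−0.21450)² + (+0.75050)² = 2.67751
Variance = 2.67751 / 9 = 0.29750
SE* = √0.29750

SE* = 0.5454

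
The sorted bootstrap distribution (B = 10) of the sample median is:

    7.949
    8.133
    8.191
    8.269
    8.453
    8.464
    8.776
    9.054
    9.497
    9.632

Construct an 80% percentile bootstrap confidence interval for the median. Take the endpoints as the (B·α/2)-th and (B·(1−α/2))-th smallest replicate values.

(7.949, 9.497)

α = 0.20; lower rank = 10 × 0.100 = 1; upper rank = 10 × 0.900 = 9.
The 1st smallest replicate is 7.949; the 9th is 9.497.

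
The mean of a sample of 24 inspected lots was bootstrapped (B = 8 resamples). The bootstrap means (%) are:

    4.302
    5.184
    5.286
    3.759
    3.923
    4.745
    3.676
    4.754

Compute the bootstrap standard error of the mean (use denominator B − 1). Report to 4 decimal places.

SE* = 0.6317

Bootstrap SE is the standard deviation of the 8 replicate means.
Mean of replicates: (4.302 + 5.184 + 5.286 + 3.759 + 3.923 + 4.745 + 3.676 + 4.754) / 8 = 35.62900 / 8 = 4.45362
Sum of squared deviations: (−0.15163)² + (+0.73038)² + (+0.83237)² + (−0.69462)² + (−0.53062)² + (+0.29138)² + (−0.77762)² + (+0.30037)² = 2.79318
Variance = 2.79318 / 7 = 0.39903
SE* = √0.39903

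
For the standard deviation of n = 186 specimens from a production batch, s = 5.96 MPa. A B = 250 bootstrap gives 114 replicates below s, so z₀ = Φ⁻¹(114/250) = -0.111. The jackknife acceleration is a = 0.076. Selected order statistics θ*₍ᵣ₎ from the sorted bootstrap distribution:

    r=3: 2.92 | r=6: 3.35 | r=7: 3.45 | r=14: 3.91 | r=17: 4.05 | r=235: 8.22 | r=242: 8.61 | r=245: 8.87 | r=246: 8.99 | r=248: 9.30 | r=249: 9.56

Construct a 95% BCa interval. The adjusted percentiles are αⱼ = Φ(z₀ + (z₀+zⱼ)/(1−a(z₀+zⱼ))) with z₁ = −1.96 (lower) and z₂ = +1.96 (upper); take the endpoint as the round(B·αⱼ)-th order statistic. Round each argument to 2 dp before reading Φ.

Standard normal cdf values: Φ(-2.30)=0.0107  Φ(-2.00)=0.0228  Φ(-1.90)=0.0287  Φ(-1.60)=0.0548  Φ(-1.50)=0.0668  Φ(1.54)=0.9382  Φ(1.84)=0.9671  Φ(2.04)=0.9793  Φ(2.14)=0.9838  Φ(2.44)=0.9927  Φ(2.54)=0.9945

(3.45, 8.87)

Lower: z₀ + z₁ = -0.111 + (-1.960) = -2.071; 1 − a(z₀+z₁) = 1 − (0.076)(-2.071) = 1.1574; argument = -0.111 + (-2.071)/1.1574 = -1.9004 → -1.90.
α₁ = Φ(-1.90) = 0.0287; rank = round(250 × 0.0287) = 7; θ*₍7₎ = 3.45.
Upper: z₀ + z₂ = 1.849; 1 − a(z₀+z₂) = 0.8595; argument = 2.0403 → 2.04; α₂ = 0.9793; rank = 245; θ*₍245₎ = 8.87.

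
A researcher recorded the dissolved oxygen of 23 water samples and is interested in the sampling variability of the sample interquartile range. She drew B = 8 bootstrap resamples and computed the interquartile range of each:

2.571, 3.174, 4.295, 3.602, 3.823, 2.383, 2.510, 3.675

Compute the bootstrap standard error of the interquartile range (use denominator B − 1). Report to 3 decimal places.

Bootstrap SE is the standard deviation of the 8 replicate interquartile ranges.
Mean of replicates: (2.571 + 3.174 + 4.295 + 3.602 + 3.823 + 2.383 + 2.510 + 3.675) / 8 = 26.0330 / 8 = 3.2541
Sum of squared deviations: (−0.6831)² + (−0.0801)² + (+1.0409)² + (+0.3479)² + (+0.5689)² + (−0.8711)² + (−0.7441)² + (+0.4209)² = 3.4909
Variance = 3.4909 / 7 = 0.4987
SE* = √0.4987

SE* = 0.706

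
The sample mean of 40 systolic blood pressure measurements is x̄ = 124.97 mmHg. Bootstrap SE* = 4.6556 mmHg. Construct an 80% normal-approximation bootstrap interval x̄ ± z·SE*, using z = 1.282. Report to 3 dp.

Margin = 1.282 × 4.6556 = 5.9685
Interval: 124.97 ± 5.9685

(119.002, 130.938)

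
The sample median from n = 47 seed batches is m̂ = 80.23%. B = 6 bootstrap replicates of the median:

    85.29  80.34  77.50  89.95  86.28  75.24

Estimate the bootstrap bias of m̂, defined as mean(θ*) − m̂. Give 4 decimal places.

bias = +2.2033

mean(θ*) = (85.29 + 80.34 + 77.50 + 89.95 + 86.28 + 75.24) / 6 = 82.43333
bias = 82.43333 − 80.23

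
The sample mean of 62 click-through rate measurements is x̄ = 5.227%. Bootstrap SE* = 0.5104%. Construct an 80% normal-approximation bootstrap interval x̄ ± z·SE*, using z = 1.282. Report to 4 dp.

Margin = 1.282 × 0.5104 = 0.65433
Interval: 5.227 ± 0.65433

(4.5727, 5.8813)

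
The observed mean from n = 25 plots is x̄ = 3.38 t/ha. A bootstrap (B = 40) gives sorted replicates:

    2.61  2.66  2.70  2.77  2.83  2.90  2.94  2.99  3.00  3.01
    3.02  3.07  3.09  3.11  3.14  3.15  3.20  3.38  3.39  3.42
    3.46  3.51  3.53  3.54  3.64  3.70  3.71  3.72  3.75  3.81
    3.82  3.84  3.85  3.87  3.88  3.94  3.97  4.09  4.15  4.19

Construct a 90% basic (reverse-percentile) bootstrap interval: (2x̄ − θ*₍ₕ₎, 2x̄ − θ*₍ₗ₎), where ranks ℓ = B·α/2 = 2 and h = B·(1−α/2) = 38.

Percentile endpoints at ranks 2 and 38: θ*₍2₎ = 2.66, θ*₍38₎ = 4.09.
Basic interval reflects these around x̄:
  lower = 2 × 3.38 − 4.09 = 2.67
  upper = 2 × 3.38 − 2.66 = 4.10

(2.67, 4.10)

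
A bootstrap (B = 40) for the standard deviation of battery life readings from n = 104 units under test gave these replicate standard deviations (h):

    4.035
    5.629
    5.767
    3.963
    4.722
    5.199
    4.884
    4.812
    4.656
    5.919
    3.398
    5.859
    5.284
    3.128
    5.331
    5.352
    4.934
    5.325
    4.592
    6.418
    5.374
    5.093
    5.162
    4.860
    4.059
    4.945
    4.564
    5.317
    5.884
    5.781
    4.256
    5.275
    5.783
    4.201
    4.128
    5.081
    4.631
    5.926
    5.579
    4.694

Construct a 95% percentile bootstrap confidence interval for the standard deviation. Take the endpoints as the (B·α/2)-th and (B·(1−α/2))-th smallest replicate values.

(3.128, 5.926)

Sorted replicates: 3.128, 3.398, 3.963, 4.035, 4.059, 4.128, 4.201, 4.256, 4.564, 4.592, 4.631, 4.656, 4.694, 4.722, 4.812, 4.860, 4.884, 4.934, 4.945, 5.081, 5.093, 5.162, 5.199, 5.275, 5.284, 5.317, 5.325, 5.331, 5.352, 5.374, 5.579, 5.629, 5.767, 5.781, 5.783, 5.859, 5.884, 5.919, 5.926, 6.418
α = 0.05; lower rank = 40 × 0.025 = 1; upper rank = 40 × 0.975 = 39.
The 1st smallest replicate is 3.128; the 39th is 5.926.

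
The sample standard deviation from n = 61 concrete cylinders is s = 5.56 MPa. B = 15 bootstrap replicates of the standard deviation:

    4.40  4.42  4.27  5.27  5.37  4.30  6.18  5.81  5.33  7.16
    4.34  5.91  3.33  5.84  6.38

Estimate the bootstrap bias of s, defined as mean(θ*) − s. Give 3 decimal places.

bias = −0.339

mean(θ*) = (4.40 + 4.42 + 4.27 + 5.27 + 5.37 + 4.30 + 6.18 + 5.81 + 5.33 + 7.16 + 4.34 + 5.91 + 3.33 + 5.84 + 6.38) / 15 = 5.2207
bias = 5.2207 − 5.56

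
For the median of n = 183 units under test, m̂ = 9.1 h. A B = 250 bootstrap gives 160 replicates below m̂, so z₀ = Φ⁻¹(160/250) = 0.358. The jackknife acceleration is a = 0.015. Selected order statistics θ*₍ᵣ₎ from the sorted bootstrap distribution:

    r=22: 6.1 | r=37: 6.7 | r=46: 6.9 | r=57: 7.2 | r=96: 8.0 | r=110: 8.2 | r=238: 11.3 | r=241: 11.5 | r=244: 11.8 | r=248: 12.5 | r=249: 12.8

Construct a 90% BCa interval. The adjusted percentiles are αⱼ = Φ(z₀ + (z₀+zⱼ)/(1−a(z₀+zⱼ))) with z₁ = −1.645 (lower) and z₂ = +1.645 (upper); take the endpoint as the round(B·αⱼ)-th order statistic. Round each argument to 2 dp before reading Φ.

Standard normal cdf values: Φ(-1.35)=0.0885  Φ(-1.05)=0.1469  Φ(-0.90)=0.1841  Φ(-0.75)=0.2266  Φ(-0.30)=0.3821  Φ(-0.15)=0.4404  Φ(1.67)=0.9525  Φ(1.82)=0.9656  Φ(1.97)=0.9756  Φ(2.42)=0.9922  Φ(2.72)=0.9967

Lower: z₀ + z₁ = 0.358 + (-1.645) = -1.287; 1 − a(z₀+z₁) = 1 − (0.015)(-1.287) = 1.0193; argument = 0.358 + (-1.287)/1.0193 = -0.9046 → -0.90.
α₁ = Φ(-0.90) = 0.1841; rank = round(250 × 0.1841) = 46; θ*₍46₎ = 6.9.
Upper: z₀ + z₂ = 2.003; 1 − a(z₀+z₂) = 0.9700; argument = 2.4230 → 2.42; α₂ = 0.9922; rank = 248; θ*₍248₎ = 12.5.

(6.9, 12.5)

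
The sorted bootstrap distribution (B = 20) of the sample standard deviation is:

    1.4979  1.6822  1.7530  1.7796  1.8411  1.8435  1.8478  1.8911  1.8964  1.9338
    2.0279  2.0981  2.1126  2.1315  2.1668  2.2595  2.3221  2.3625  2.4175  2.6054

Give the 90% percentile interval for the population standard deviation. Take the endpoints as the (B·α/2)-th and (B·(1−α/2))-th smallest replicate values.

(1.4979, 2.4175)

α = 0.10; lower rank = 20 × 0.050 = 1; upper rank = 20 × 0.950 = 19.
The 1st smallest replicate is 1.4979; the 19th is 2.4175.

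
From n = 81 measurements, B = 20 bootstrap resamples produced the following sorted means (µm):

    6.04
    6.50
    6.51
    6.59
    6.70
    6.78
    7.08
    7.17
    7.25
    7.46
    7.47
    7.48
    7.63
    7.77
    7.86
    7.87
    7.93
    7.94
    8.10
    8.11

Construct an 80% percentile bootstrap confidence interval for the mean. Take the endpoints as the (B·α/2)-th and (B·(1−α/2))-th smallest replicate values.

α = 0.20; lower rank = 20 × 0.100 = 2; upper rank = 20 × 0.900 = 18.
The 2nd smallest replicate is 6.50; the 18th is 7.94.

(6.50, 7.94)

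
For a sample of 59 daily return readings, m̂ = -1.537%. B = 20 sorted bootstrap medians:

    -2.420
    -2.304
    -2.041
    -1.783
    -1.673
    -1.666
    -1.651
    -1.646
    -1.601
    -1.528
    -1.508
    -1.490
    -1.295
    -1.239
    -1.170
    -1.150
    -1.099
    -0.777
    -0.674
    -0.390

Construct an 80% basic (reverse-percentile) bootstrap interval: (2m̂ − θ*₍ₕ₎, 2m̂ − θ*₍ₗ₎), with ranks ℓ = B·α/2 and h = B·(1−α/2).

(-2.297, -0.770)

Percentile endpoints at ranks 2 and 18: θ*₍2₎ = -2.304, θ*₍18₎ = -0.777.
Basic interval reflects these around m̂:
  lower = 2 × -1.537 − -0.777 = -2.297
  upper = 2 × -1.537 − -2.304 = -0.770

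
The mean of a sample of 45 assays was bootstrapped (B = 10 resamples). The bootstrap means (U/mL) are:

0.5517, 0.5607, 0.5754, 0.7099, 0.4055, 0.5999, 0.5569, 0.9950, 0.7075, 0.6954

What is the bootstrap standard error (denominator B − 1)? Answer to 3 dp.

SE* = 0.156

Bootstrap SE is the standard deviation of the 10 replicate means.
Mean of replicates: (0.5517 + 0.5607 + 0.5754 + 0.7099 + 0.4055 + 0.5999 + 0.5569 + 0.9950 + 0.7075 + 0.6954) / 10 = 6.35790 / 10 = 0.63579
Sum of squared deviations: (−0.08409)² + (−0.07509)² + (−0.06039)² + (+0.07411)² + (−0.23029)² + (−0.03589)² + (−0.07889)² + (+0.35921)² + (+0.07171)² + (+0.05961)² = 0.22012
Variance = 0.22012 / 9 = 0.02446
SE* = √0.02446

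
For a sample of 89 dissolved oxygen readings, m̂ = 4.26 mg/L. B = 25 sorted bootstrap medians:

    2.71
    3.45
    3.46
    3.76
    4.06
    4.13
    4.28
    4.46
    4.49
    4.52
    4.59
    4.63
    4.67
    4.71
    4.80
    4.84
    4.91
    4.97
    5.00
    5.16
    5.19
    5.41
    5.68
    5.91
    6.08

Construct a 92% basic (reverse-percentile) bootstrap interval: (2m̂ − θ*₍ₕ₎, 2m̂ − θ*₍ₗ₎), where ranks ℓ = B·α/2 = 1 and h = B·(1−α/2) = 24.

Percentile endpoints at ranks 1 and 24: θ*₍1₎ = 2.71, θ*₍24₎ = 5.91.
Basic interval reflects these around m̂:
  lower = 2 × 4.26 − 5.91 = 2.61
  upper = 2 × 4.26 − 2.71 = 5.81

(2.61, 5.81)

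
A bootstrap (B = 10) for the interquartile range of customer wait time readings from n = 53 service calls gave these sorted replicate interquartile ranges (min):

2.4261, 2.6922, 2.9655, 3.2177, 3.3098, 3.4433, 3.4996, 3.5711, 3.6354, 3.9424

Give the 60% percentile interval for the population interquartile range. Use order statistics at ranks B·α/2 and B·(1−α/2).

α = 0.40; lower rank = 10 × 0.200 = 2; upper rank = 10 × 0.800 = 8.
The 2nd smallest replicate is 2.6922; the 8th is 3.5711.

(2.6922, 3.5711)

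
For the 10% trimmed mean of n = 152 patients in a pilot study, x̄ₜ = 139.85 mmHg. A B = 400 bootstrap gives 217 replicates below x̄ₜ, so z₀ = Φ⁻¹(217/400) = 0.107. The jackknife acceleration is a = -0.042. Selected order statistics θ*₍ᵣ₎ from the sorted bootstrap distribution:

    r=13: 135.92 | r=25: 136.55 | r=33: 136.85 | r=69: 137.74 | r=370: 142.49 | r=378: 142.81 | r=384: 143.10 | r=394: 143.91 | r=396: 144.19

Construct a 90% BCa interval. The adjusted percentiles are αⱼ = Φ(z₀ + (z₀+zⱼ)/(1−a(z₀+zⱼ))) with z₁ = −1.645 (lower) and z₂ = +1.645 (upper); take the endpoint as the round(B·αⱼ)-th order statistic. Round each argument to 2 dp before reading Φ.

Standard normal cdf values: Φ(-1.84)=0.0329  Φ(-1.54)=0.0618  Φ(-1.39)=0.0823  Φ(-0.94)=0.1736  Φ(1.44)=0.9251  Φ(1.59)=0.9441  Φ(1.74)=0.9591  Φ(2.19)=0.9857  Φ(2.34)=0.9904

(136.55, 143.10)

Lower: z₀ + z₁ = 0.107 + (-1.645) = -1.538; 1 − a(z₀+z₁) = 1 − (-0.042)(-1.538) = 0.9354; argument = 0.107 + (-1.538)/0.9354 = -1.5372 → -1.54.
α₁ = Φ(-1.54) = 0.0618; rank = round(400 × 0.0618) = 25; θ*₍25₎ = 136.55.
Upper: z₀ + z₂ = 1.752; 1 − a(z₀+z₂) = 1.0736; argument = 1.7389 → 1.74; α₂ = 0.9591; rank = 384; θ*₍384₎ = 143.10.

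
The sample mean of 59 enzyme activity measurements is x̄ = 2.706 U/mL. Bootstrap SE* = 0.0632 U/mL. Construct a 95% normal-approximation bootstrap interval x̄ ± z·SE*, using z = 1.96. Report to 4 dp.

(2.5821, 2.8299)

Margin = 1.96 × 0.0632 = 0.12387
Interval: 2.706 ± 0.12387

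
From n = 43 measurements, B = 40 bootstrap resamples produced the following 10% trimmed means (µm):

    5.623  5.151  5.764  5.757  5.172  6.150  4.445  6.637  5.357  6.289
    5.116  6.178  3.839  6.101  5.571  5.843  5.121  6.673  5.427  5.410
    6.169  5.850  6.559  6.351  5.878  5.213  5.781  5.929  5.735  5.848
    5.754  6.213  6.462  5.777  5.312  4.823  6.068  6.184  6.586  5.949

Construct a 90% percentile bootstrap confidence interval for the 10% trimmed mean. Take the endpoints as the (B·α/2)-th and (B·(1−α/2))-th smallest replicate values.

(4.445, 6.586)

Sorted replicates: 3.839, 4.445, 4.823, 5.116, 5.121, 5.151, 5.172, 5.213, 5.312, 5.357, 5.410, 5.427, 5.571, 5.623, 5.735, 5.754, 5.757, 5.764, 5.777, 5.781, 5.843, 5.848, 5.850, 5.878, 5.929, 5.949, 6.068, 6.101, 6.150, 6.169, 6.178, 6.184, 6.213, 6.289, 6.351, 6.462, 6.559, 6.586, 6.637, 6.673
α = 0.10; lower rank = 40 × 0.050 = 2; upper rank = 40 × 0.950 = 38.
The 2nd smallest replicate is 4.445; the 38th is 6.586.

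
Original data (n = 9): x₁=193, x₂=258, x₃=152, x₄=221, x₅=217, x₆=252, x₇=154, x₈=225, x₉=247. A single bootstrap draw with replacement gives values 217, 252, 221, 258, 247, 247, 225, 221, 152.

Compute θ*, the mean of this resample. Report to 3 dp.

θ* = 226.667

Mean = (217 + 252 + 221 + 258 + 247 + 247 + 225 + 221 + 152) / 9 = 2040.0 / 9 = 226.667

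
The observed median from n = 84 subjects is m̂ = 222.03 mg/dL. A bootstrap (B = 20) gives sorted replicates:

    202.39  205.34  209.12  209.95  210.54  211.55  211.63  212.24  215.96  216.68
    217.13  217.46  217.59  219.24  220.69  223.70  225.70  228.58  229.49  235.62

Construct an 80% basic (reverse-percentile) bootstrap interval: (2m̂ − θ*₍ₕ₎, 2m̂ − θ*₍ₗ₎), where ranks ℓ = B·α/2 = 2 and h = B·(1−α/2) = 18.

(215.48, 238.72)

Percentile endpoints at ranks 2 and 18: θ*₍2₎ = 205.34, θ*₍18₎ = 228.58.
Basic interval reflects these around m̂:
  lower = 2 × 222.03 − 228.58 = 215.48
  upper = 2 × 222.03 − 205.34 = 238.72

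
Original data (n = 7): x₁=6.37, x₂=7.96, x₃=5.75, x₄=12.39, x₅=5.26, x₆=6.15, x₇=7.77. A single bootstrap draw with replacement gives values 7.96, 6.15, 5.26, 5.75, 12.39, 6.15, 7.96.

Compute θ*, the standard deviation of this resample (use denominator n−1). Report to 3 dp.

Mean = 7.3743; sum of squared deviations = 35.9498
s² = 35.9498 / 6 = 5.9916
s = √5.9916 = 2.448

θ* = 2.448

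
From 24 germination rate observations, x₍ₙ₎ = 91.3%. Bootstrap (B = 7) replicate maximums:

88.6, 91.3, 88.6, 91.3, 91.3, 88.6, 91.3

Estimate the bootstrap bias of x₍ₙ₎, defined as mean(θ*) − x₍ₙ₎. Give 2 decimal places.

mean(θ*) = (88.6 + 91.3 + 88.6 + 91.3 + 91.3 + 88.6 + 91.3) / 7 = 90.143
bias = 90.143 − 91.3

bias = −1.16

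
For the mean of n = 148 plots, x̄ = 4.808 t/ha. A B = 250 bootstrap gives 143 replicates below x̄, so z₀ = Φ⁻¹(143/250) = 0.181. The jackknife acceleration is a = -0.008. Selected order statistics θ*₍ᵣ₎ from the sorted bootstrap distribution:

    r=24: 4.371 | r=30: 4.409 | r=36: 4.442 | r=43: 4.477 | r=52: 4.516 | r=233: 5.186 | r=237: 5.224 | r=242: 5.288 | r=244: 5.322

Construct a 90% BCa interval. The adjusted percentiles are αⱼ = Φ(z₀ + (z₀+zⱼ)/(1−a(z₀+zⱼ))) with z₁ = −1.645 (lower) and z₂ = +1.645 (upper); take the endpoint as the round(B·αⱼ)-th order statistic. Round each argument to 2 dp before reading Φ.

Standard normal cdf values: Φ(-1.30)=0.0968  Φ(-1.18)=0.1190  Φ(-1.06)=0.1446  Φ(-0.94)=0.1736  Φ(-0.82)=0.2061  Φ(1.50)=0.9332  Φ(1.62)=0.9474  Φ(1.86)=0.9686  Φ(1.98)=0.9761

Lower: z₀ + z₁ = 0.181 + (-1.645) = -1.464; 1 − a(z₀+z₁) = 1 − (-0.008)(-1.464) = 0.9883; argument = 0.181 + (-1.464)/0.9883 = -1.3003 → -1.30.
α₁ = Φ(-1.30) = 0.0968; rank = round(250 × 0.0968) = 24; θ*₍24₎ = 4.371.
Upper: z₀ + z₂ = 1.826; 1 − a(z₀+z₂) = 1.0146; argument = 1.9807 → 1.98; α₂ = 0.9761; rank = 244; θ*₍244₎ = 5.322.

(4.371, 5.322)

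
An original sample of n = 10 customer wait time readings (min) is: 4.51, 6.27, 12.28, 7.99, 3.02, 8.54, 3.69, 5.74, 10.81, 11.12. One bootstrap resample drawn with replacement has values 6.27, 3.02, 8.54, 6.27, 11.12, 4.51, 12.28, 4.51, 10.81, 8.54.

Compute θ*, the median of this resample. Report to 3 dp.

Sorted: 3.02, 4.51, 4.51, 6.27, 6.27, 8.54, 8.54, 10.81, 11.12, 12.28
Median = average of the two middle values = 7.405

θ* = 7.405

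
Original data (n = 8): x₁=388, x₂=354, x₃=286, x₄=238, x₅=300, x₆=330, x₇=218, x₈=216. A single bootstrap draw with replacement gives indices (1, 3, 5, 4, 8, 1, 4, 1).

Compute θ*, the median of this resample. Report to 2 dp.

θ* = 293.00

Resample values: 388, 286, 300, 238, 216, 388, 238, 388.
Sorted: 216, 238, 238, 286, 300, 388, 388, 388
Median = average of the two middle values = 293.00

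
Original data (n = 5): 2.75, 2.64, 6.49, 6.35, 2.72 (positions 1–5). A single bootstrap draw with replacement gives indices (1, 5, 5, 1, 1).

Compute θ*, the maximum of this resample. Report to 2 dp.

θ* = 2.75

Resample values: 2.75, 2.72, 2.72, 2.75, 2.75.
Maximum = 2.75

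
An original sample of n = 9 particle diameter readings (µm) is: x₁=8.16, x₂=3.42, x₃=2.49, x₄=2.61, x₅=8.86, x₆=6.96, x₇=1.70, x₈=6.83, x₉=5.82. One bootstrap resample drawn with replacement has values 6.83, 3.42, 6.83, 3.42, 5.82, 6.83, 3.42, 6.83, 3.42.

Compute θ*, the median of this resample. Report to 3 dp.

Sorted: 3.42, 3.42, 3.42, 3.42, 5.82, 6.83, 6.83, 6.83, 6.83
Median = middle value = 5.820

θ* = 5.820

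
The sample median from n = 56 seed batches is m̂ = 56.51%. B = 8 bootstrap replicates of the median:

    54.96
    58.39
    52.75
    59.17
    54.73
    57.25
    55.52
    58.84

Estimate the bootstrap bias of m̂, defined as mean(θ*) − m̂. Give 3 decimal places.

bias = −0.059

mean(θ*) = (54.96 + 58.39 + 52.75 + 59.17 + 54.73 + 57.25 + 55.52 + 58.84) / 8 = 56.4513
bias = 56.4513 − 56.51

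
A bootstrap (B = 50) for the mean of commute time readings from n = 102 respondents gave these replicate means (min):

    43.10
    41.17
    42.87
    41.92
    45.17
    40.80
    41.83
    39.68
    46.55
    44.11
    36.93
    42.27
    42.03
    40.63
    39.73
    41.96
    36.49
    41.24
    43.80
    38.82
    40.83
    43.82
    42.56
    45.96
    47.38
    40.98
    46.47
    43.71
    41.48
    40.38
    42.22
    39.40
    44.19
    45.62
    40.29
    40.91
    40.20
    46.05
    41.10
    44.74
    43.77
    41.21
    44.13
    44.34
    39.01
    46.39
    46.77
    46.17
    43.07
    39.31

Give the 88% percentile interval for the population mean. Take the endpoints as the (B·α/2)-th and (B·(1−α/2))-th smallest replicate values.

Sorted replicates: 36.49, 36.93, 38.82, 39.01, 39.31, 39.40, 39.68, 39.73, 40.20, 40.29, 40.38, 40.63, 40.80, 40.83, 40.91, 40.98, 41.10, 41.17, 41.21, 41.24, 41.48, 41.83, 41.92, 41.96, 42.03, 42.22, 42.27, 42.56, 42.87, 43.07, 43.10, 43.71, 43.77, 43.80, 43.82, 44.11, 44.13, 44.19, 44.34, 44.74, 45.17, 45.62, 45.96, 46.05, 46.17, 46.39, 46.47, 46.55, 46.77, 47.38
α = 0.12; lower rank = 50 × 0.060 = 3; upper rank = 50 × 0.940 = 47.
The 3rd smallest replicate is 38.82; the 47th is 46.47.

(38.82, 46.47)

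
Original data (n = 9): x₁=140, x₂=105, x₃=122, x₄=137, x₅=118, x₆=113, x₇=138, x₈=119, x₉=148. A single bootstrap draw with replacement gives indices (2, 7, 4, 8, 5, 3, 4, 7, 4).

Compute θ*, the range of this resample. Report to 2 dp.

Resample values: 105, 138, 137, 119, 118, 122, 137, 138, 137.
Range = 138 − 105 = 33.00

θ* = 33.00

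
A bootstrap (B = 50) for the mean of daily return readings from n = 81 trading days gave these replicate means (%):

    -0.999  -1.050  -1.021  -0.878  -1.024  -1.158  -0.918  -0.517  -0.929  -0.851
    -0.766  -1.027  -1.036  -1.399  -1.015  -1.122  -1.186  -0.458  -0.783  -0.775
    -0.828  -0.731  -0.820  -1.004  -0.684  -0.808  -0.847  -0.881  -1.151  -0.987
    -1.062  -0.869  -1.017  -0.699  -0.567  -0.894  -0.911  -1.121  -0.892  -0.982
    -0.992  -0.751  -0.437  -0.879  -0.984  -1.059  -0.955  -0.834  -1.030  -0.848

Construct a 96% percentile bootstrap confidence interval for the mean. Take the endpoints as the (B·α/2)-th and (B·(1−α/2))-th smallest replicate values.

Sorted replicates: -1.399, -1.186, -1.158, -1.151, -1.122, -1.121, -1.062, -1.059, -1.050, -1.036, -1.030, -1.027, -1.024, -1.021, -1.017, -1.015, -1.004, -0.999, -0.992, -0.987, -0.984, -0.982, -0.955, -0.929, -0.918, -0.911, -0.894, -0.892, -0.881, -0.879, -0.878, -0.869, -0.851, -0.848, -0.847, -0.834, -0.828, -0.820, -0.808, -0.783, -0.775, -0.766, -0.751, -0.731, -0.699, -0.684, -0.567, -0.517, -0.458, -0.437
α = 0.04; lower rank = 50 × 0.020 = 1; upper rank = 50 × 0.980 = 49.
The 1st smallest replicate is -1.399; the 49th is -0.458.

(-1.399, -0.458)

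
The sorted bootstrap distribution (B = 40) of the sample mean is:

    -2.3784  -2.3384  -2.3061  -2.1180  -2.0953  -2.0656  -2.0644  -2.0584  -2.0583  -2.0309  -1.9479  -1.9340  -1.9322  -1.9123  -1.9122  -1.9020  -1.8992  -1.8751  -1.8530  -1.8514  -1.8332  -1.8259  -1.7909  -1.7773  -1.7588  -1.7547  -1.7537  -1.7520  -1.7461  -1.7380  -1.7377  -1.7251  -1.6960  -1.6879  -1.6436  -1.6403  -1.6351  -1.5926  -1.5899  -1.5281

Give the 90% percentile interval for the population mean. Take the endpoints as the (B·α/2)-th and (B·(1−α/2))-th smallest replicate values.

(-2.3384, -1.5926)

α = 0.10; lower rank = 40 × 0.050 = 2; upper rank = 40 × 0.950 = 38.
The 2nd smallest replicate is -2.3384; the 38th is -1.5926.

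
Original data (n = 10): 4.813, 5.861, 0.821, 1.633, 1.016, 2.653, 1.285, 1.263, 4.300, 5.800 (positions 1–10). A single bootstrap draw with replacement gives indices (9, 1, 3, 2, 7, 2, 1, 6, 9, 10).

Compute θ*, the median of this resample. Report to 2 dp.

θ* = 4.56

Resample values: 4.300, 4.813, 0.821, 5.861, 1.285, 5.861, 4.813, 2.653, 4.300, 5.800.
Sorted: 0.821, 1.285, 2.653, 4.300, 4.300, 4.813, 4.813, 5.800, 5.861, 5.861
Median = average of the two middle values = 4.56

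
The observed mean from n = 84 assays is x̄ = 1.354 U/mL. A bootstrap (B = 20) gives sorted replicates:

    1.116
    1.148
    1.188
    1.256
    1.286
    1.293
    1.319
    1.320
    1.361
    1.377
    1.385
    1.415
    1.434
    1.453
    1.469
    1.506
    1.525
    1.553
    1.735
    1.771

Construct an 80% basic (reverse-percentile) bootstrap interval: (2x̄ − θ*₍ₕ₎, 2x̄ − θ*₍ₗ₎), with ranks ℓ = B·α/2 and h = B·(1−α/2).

(1.155, 1.560)

Percentile endpoints at ranks 2 and 18: θ*₍2₎ = 1.148, θ*₍18₎ = 1.553.
Basic interval reflects these around x̄:
  lower = 2 × 1.354 − 1.553 = 1.155
  upper = 2 × 1.354 − 1.148 = 1.560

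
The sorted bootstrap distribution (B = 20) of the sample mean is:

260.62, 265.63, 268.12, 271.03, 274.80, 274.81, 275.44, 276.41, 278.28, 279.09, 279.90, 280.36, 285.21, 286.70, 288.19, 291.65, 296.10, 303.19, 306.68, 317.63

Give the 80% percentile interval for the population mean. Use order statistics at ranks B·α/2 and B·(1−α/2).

(265.63, 303.19)

α = 0.20; lower rank = 20 × 0.100 = 2; upper rank = 20 × 0.900 = 18.
The 2nd smallest replicate is 265.63; the 18th is 303.19.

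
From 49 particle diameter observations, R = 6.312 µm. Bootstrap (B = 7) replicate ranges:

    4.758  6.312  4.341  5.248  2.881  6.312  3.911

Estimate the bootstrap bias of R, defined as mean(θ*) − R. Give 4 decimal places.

bias = −1.4887

mean(θ*) = (4.758 + 6.312 + 4.341 + 5.248 + 2.881 + 6.312 + 3.911) / 7 = 4.82329
bias = 4.82329 − 6.312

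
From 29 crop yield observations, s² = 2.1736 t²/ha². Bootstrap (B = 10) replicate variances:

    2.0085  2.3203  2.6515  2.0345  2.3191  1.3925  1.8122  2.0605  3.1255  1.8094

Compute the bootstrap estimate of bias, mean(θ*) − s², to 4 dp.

mean(θ*) = (2.0085 + 2.3203 + 2.6515 + 2.0345 + 2.3191 + 1.3925 + 1.8122 + 2.0605 + 3.1255 + 1.8094) / 10 = 2.15340
bias = 2.15340 − 2.1736

bias = −0.0202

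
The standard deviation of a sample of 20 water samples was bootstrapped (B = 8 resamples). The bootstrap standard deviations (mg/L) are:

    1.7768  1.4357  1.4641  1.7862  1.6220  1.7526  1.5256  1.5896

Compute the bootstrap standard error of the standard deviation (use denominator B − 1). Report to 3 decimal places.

SE* = 0.140

Bootstrap SE is the standard deviation of the 8 replicate standard deviations.
Mean of replicates: (1.7768 + 1.4357 + 1.4641 + 1.7862 + 1.6220 + 1.7526 + 1.5256 + 1.5896) / 8 = 12.95260 / 8 = 1.61908
Sum of squared deviations: (+0.15772)² + (−0.18338)² + (−0.15498)² + (+0.16712)² + (+0.00293)² + (+0.13352)² + (−0.09347)² + (−0.02948)² = 0.13790
Variance = 0.13790 / 7 = 0.01970
SE* = √0.01970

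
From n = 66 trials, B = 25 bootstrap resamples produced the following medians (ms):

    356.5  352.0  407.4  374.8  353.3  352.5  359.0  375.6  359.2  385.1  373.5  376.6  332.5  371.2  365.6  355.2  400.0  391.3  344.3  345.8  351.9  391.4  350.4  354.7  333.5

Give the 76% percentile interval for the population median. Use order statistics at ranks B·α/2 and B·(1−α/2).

Sorted replicates: 332.5, 333.5, 344.3, 345.8, 350.4, 351.9, 352.0, 352.5, 353.3, 354.7, 355.2, 356.5, 359.0, 359.2, 365.6, 371.2, 373.5, 374.8, 375.6, 376.6, 385.1, 391.3, 391.4, 400.0, 407.4
α = 0.24; lower rank = 25 × 0.120 = 3; upper rank = 25 × 0.880 = 22.
The 3rd smallest replicate is 344.3; the 22nd is 391.3.

(344.3, 391.3)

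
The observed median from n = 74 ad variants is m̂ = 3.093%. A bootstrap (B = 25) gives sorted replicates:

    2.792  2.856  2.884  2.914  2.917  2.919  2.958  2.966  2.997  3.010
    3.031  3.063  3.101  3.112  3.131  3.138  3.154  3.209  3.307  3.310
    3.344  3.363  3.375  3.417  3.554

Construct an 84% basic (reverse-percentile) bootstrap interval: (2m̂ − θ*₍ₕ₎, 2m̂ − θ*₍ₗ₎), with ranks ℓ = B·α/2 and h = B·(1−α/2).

(2.811, 3.330)

Percentile endpoints at ranks 2 and 23: θ*₍2₎ = 2.856, θ*₍23₎ = 3.375.
Basic interval reflects these around m̂:
  lower = 2 × 3.093 − 3.375 = 2.811
  upper = 2 × 3.093 − 2.856 = 3.330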